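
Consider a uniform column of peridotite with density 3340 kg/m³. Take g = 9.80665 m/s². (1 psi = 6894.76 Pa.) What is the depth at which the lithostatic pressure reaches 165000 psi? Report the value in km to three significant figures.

34.7 km

h = P/(ρg) = 165000 psi / (3340 kg/m³ × 9.80665 m/s²) = 1.138×10^9 Pa / 32754 Pa/m = 34732 m
= 34.732 km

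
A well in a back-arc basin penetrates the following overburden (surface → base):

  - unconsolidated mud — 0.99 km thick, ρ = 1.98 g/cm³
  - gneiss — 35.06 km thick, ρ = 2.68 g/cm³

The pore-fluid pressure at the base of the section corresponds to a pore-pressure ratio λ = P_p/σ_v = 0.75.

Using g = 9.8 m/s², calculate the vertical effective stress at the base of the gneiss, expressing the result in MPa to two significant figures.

240 MPa

Overburden (lithostatic) stress σ_v:
unconsolidated mud: 1980 kg/m³ × 9.8 m/s² × 990 m = 1.921×10^7 Pa = 19.21 MPa
gneiss: 2680 kg/m³ × 9.8 m/s² × 35060 m = 9.208×10^8 Pa = 920.8 MPa
Total = 19.21 + 920.8 = 940.03 MPa
Pore pressure P_p = λ·σ_v = 0.75 × 940.0 MPa = 705.0 MPa
Effective stress σ' = σ_v − P_p = 940.0 − 705.0 = 235.01 MPa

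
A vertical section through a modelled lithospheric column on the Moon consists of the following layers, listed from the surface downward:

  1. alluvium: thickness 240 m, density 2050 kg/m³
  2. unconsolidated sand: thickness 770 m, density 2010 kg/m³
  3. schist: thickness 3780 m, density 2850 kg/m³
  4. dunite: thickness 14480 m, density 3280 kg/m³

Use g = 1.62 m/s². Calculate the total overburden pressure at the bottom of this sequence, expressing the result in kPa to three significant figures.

alluvium: 2050 kg/m³ × 1.62 m/s² × 240 m = 7.970×10^5 Pa = 797.0 kPa
unconsolidated sand: 2010 kg/m³ × 1.62 m/s² × 770 m = 2.507×10^6 Pa = 2507 kPa
schist: 2850 kg/m³ × 1.62 m/s² × 3780 m = 1.745×10^7 Pa = 17452 kPa
dunite: 3280 kg/m³ × 1.62 m/s² × 14480 m = 7.694×10^7 Pa = 76941 kPa
Total = 797.0 + 2507 + 17452 + 76941 = 97698 kPa

97700 kPa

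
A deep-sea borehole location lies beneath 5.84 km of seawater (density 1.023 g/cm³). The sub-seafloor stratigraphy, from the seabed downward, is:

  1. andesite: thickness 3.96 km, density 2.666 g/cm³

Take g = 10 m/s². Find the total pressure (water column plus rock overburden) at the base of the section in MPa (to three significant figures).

165 MPa

seawater: 1023 kg/m³ × 10 m/s² × 5840 m = 5.974×10^7 Pa = 59.74 MPa
andesite: 2666 kg/m³ × 10 m/s² × 3960 m = 1.056×10^8 Pa = 105.6 MPa
Total = 59.74 + 105.6 = 165.32 MPa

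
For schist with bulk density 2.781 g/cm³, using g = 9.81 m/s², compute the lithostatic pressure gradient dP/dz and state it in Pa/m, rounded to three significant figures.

27300 Pa/m

dP/dz = ρg = 2781 kg/m³ × 9.81 m/s² = 27282 Pa/m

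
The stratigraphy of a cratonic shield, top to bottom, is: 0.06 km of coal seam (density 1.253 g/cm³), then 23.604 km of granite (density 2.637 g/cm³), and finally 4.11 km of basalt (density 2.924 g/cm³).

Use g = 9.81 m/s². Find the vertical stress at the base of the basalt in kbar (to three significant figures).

7.29 kbar

coal seam: 1253 kg/m³ × 9.81 m/s² × 60 m = 7.375×10^5 Pa = 7.375×10^-3 kbar
granite: 2637 kg/m³ × 9.81 m/s² × 23604 m = 6.106×10^8 Pa = 6.106 kbar
basalt: 2924 kg/m³ × 9.81 m/s² × 4110 m = 1.179×10^8 Pa = 1.179 kbar
Total = 7.375×10^-3 + 6.106 + 1.179 = 7.2924 kbar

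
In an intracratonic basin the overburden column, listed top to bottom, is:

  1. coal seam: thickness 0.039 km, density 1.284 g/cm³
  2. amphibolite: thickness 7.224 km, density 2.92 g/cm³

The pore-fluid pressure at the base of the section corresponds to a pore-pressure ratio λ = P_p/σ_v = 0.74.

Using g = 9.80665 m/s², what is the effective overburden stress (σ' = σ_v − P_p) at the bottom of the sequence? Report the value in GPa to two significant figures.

Overburden (lithostatic) stress σ_v:
coal seam: 1284 kg/m³ × 9.80665 m/s² × 39 m = 4.911×10^5 Pa = 0.4911 MPa
amphibolite: 2920 kg/m³ × 9.80665 m/s² × 7224 m = 2.069×10^8 Pa = 206.9 MPa
Total = 0.4911 + 206.9 = 207.35 MPa
Pore pressure P_p = λ·σ_v = 0.74 × 207.4 MPa = 153.4 MPa
Effective stress σ' = σ_v − P_p = 207.4 − 153.4 = 53.912 MPa = 0.053912 GPa

0.054 GPa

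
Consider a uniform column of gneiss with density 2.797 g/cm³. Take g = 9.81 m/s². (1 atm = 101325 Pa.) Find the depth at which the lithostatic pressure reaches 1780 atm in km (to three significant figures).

6.57 km

h = P/(ρg) = 1780 atm / (2797 kg/m³ × 9.81 m/s²) = 1.804×10^8 Pa / 27439 Pa/m = 6573.2 m
= 6.5732 km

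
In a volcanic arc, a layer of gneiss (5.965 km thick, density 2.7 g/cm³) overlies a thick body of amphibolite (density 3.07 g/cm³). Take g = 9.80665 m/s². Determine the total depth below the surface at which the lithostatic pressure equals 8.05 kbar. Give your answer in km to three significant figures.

Pressure at base of upper layers: 2700×9.80665×5965 = 1.579×10^8 Pa = 1.579 kbar
Remaining pressure to be supplied by amphibolite: 8.050×10^8 − 1.579×10^8 = 6.471×10^8 Pa
Additional depth in amphibolite = 6.471×10^8 Pa / (3070 kg/m³ × 9.80665 m/s²) = 21492 m
Total depth = 5965 m + 21492 m = 27457 m
= 27.457 km

27.5 km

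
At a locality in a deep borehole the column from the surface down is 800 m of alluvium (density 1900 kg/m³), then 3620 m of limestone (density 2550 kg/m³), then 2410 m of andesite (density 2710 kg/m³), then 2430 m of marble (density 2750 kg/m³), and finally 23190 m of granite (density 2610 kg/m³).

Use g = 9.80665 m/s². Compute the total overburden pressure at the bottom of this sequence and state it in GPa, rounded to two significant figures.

0.83 GPa

alluvium: 1900 kg/m³ × 9.80665 m/s² × 800 m = 1.491×10^7 Pa = 0.01491 GPa
limestone: 2550 kg/m³ × 9.80665 m/s² × 3620 m = 9.053×10^7 Pa = 0.09053 GPa
andesite: 2710 kg/m³ × 9.80665 m/s² × 2410 m = 6.405×10^7 Pa = 0.06405 GPa
marble: 2750 kg/m³ × 9.80665 m/s² × 2430 m = 6.553×10^7 Pa = 0.06553 GPa
granite: 2610 kg/m³ × 9.80665 m/s² × 23190 m = 5.936×10^8 Pa = 0.5936 GPa
Total = 0.01491 + 0.09053 + 0.06405 + 0.06553 + 0.5936 = 0.82857 GPa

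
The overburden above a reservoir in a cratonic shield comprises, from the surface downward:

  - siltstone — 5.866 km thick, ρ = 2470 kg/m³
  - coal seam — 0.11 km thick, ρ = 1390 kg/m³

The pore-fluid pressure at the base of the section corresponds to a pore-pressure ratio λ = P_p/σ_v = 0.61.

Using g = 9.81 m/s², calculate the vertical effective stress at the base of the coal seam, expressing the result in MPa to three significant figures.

56.0 MPa

Overburden (lithostatic) stress σ_v:
siltstone: 2470 kg/m³ × 9.81 m/s² × 5866 m = 1.421×10^8 Pa = 142.1 MPa
coal seam: 1390 kg/m³ × 9.81 m/s² × 110 m = 1.500×10^6 Pa = 1.500 MPa
Total = 142.1 + 1.500 = 143.64 MPa
Pore pressure P_p = λ·σ_v = 0.61 × 143.6 MPa = 87.62 MPa
Effective stress σ' = σ_v − P_p = 143.6 − 87.62 = 56.019 MPa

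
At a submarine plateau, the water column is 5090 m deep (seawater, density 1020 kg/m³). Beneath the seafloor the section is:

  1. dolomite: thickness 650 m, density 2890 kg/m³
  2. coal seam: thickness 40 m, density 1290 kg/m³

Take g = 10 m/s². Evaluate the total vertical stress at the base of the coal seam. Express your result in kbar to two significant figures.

0.71 kbar

seawater: 1020 kg/m³ × 10 m/s² × 5090 m = 5.192×10^7 Pa = 0.5192 kbar
dolomite: 2890 kg/m³ × 10 m/s² × 650 m = 1.879×10^7 Pa = 0.1878 kbar
coal seam: 1290 kg/m³ × 10 m/s² × 40 m = 5.160×10^5 Pa = 5.160×10^-3 kbar
Total = 0.5192 + 0.1878 + 5.160×10^-3 = 0.71219 kbar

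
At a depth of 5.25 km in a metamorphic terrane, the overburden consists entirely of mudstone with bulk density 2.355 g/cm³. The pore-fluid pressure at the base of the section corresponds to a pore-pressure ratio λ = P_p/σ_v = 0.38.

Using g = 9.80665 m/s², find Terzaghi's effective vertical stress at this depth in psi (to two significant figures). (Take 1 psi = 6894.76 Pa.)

11000 psi

Overburden (lithostatic) stress σ_v:
mudstone: 2355 kg/m³ × 9.80665 m/s² × 5250 m = 1.212×10^8 Pa = 121.2 MPa
Pore pressure P_p = λ·σ_v = 0.38 × 121.2 MPa = 46.07 MPa
Effective stress σ' = σ_v − P_p = 121.2 − 46.07 = 75.173 MPa = 10903 psi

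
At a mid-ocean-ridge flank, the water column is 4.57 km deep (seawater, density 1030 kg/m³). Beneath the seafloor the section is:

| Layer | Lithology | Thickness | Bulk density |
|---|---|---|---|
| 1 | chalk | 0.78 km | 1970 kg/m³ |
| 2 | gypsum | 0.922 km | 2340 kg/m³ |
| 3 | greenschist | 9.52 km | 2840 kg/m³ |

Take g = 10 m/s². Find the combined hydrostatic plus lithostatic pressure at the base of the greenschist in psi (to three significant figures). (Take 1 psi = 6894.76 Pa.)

51400 psi

seawater: 1030 kg/m³ × 10 m/s² × 4570 m = 4.707×10^7 Pa = 6827 psi
chalk: 1970 kg/m³ × 10 m/s² × 780 m = 1.537×10^7 Pa = 2229 psi
gypsum: 2340 kg/m³ × 10 m/s² × 922 m = 2.157×10^7 Pa = 3129 psi
greenschist: 2840 kg/m³ × 10 m/s² × 9520 m = 2.704×10^8 Pa = 39214 psi
Total = 6827 + 2229 + 3129 + 39214 = 51398 psi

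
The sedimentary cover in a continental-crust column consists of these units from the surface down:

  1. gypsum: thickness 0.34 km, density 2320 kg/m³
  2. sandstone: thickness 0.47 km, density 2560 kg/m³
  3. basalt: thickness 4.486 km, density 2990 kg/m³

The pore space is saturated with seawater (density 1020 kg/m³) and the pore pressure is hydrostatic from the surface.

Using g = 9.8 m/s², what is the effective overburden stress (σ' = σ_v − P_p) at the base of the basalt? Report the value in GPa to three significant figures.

0.0980 GPa

Overburden (lithostatic) stress σ_v:
gypsum: 2320 kg/m³ × 9.8 m/s² × 340 m = 7.730×10^6 Pa = 7.730 MPa
sandstone: 2560 kg/m³ × 9.8 m/s² × 470 m = 1.179×10^7 Pa = 11.79 MPa
basalt: 2990 kg/m³ × 9.8 m/s² × 4486 m = 1.314×10^8 Pa = 131.4 MPa
Total = 7.730 + 11.79 + 131.4 = 150.97 MPa
Pore pressure P_p = 1020 kg/m³ × 9.8 m/s² × 5296 m = 5.294×10^7 Pa = 52.94 MPa
Effective stress σ' = σ_v − P_p = 151.0 − 52.94 = 98.032 MPa = 0.098032 GPa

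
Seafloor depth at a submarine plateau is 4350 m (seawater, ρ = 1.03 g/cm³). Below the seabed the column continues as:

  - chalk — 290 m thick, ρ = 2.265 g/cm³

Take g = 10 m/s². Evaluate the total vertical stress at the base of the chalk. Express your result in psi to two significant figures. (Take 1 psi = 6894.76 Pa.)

seawater: 1030 kg/m³ × 10 m/s² × 4350 m = 4.481×10^7 Pa = 6498 psi
chalk: 2265 kg/m³ × 10 m/s² × 290 m = 6.569×10^6 Pa = 952.7 psi
Total = 6498 + 952.7 = 7451.1 psi

7500 psi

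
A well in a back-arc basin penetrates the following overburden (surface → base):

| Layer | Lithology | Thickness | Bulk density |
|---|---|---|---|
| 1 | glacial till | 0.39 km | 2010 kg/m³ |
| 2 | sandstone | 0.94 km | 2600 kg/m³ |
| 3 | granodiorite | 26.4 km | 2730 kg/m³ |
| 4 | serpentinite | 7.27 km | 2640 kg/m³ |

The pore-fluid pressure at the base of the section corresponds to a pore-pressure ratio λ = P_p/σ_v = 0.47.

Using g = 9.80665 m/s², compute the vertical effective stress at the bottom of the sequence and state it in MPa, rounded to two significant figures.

Overburden (lithostatic) stress σ_v:
glacial till: 2010 kg/m³ × 9.80665 m/s² × 390 m = 7.687×10^6 Pa = 7.687 MPa
sandstone: 2600 kg/m³ × 9.80665 m/s² × 940 m = 2.397×10^7 Pa = 23.97 MPa
granodiorite: 2730 kg/m³ × 9.80665 m/s² × 26400 m = 7.068×10^8 Pa = 706.8 MPa
serpentinite: 2640 kg/m³ × 9.80665 m/s² × 7270 m = 1.882×10^8 Pa = 188.2 MPa
Total = 7.687 + 23.97 + 706.8 + 188.2 = 926.66 MPa
Pore pressure P_p = λ·σ_v = 0.47 × 926.7 MPa = 435.5 MPa
Effective stress σ' = σ_v − P_p = 926.7 − 435.5 = 491.13 MPa

490 MPa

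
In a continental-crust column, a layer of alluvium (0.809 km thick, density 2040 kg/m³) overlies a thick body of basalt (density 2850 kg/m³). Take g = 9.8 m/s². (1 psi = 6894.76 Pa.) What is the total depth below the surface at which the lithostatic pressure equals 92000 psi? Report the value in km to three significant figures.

22.9 km

Pressure at base of upper layers: 2040×9.8×809 = 1.617×10^7 Pa = 2346 psi
Remaining pressure to be supplied by basalt: 6.343×10^8 − 1.617×10^7 = 6.181×10^8 Pa
Additional depth in basalt = 6.181×10^8 Pa / (2850 kg/m³ × 9.8 m/s²) = 22132 m
Total depth = 809 m + 22132 m = 22941 m
= 22.941 km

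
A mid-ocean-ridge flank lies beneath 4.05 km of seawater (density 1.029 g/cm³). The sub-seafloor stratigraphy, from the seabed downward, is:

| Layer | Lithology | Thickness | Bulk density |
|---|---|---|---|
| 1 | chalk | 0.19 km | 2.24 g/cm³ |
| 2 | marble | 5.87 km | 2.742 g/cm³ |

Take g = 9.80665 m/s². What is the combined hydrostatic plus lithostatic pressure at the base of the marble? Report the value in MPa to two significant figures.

seawater: 1029 kg/m³ × 9.80665 m/s² × 4050 m = 4.087×10^7 Pa = 40.87 MPa
chalk: 2240 kg/m³ × 9.80665 m/s² × 190 m = 4.174×10^6 Pa = 4.174 MPa
marble: 2742 kg/m³ × 9.80665 m/s² × 5870 m = 1.578×10^8 Pa = 157.8 MPa
Total = 40.87 + 4.174 + 157.8 = 202.89 MPa

200 MPa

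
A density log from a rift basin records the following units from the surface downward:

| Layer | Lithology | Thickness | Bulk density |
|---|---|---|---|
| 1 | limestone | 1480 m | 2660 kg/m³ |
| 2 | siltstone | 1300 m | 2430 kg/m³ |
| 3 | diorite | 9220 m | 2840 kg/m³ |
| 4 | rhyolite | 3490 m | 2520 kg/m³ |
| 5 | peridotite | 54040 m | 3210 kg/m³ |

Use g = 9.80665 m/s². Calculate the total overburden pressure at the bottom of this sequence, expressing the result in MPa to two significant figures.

2100 MPa

limestone: 2660 kg/m³ × 9.80665 m/s² × 1480 m = 3.861×10^7 Pa = 38.61 MPa
siltstone: 2430 kg/m³ × 9.80665 m/s² × 1300 m = 3.098×10^7 Pa = 30.98 MPa
diorite: 2840 kg/m³ × 9.80665 m/s² × 9220 m = 2.568×10^8 Pa = 256.8 MPa
rhyolite: 2520 kg/m³ × 9.80665 m/s² × 3490 m = 8.625×10^7 Pa = 86.25 MPa
peridotite: 3210 kg/m³ × 9.80665 m/s² × 54040 m = 1.701×10^9 Pa = 1701 MPa
Total = 38.61 + 30.98 + 256.8 + 86.25 + 1701 = 2113.8 MPa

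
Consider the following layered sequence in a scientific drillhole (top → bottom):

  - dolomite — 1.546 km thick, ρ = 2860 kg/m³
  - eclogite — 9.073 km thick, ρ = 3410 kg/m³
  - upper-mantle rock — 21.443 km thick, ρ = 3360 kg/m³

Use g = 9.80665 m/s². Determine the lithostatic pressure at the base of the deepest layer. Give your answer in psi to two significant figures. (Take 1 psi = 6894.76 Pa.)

150000 psi

dolomite: 2860 kg/m³ × 9.80665 m/s² × 1546 m = 4.336×10^7 Pa = 6289 psi
eclogite: 3410 kg/m³ × 9.80665 m/s² × 9073 m = 3.034×10^8 Pa = 44006 psi
upper-mantle rock: 3360 kg/m³ × 9.80665 m/s² × 21443 m = 7.066×10^8 Pa = 1.025×10^5 psi
Total = 6289 + 44006 + 1.025×10^5 = 1.5277×10^5 psi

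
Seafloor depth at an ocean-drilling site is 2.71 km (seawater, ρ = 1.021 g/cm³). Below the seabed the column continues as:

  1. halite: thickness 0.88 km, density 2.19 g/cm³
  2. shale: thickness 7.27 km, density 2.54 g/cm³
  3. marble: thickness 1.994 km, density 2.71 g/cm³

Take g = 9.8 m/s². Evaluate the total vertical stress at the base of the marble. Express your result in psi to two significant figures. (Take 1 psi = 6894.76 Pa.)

41000 psi

seawater: 1021 kg/m³ × 9.8 m/s² × 2710 m = 2.712×10^7 Pa = 3933 psi
halite: 2190 kg/m³ × 9.8 m/s² × 880 m = 1.889×10^7 Pa = 2739 psi
shale: 2540 kg/m³ × 9.8 m/s² × 7270 m = 1.810×10^8 Pa = 26247 psi
marble: 2710 kg/m³ × 9.8 m/s² × 1994 m = 5.296×10^7 Pa = 7681 psi
Total = 3933 + 2739 + 26247 + 7681 = 40600 psi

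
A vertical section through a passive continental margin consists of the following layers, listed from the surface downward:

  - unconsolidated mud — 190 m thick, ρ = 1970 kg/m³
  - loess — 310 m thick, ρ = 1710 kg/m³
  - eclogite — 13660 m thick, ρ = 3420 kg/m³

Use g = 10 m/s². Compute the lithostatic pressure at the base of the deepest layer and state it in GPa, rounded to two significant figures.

unconsolidated mud: 1970 kg/m³ × 10 m/s² × 190 m = 3.743×10^6 Pa = 3.743×10^-3 GPa
loess: 1710 kg/m³ × 10 m/s² × 310 m = 5.301×10^6 Pa = 5.301×10^-3 GPa
eclogite: 3420 kg/m³ × 10 m/s² × 13660 m = 4.672×10^8 Pa = 0.4672 GPa
Total = 3.743×10^-3 + 5.301×10^-3 + 0.4672 = 0.47622 GPa

0.48 GPa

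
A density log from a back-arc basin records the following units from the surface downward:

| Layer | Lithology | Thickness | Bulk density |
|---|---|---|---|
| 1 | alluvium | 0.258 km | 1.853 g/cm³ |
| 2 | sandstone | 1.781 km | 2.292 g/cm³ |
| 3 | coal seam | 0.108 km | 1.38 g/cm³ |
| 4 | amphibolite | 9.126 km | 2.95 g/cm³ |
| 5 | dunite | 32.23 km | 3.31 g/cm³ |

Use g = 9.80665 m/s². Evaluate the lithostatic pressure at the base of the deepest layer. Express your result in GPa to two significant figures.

alluvium: 1853 kg/m³ × 9.80665 m/s² × 258 m = 4.688×10^6 Pa = 4.688×10^-3 GPa
sandstone: 2292 kg/m³ × 9.80665 m/s² × 1781 m = 4.003×10^7 Pa = 0.04003 GPa
coal seam: 1380 kg/m³ × 9.80665 m/s² × 108 m = 1.462×10^6 Pa = 1.462×10^-3 GPa
amphibolite: 2950 kg/m³ × 9.80665 m/s² × 9126 m = 2.640×10^8 Pa = 0.2640 GPa
dunite: 3310 kg/m³ × 9.80665 m/s² × 32230 m = 1.046×10^9 Pa = 1.046 GPa
Total = 4.688×10^-3 + 0.04003 + 1.462×10^-3 + 0.2640 + 1.046 = 1.3564 GPa

1.4 GPa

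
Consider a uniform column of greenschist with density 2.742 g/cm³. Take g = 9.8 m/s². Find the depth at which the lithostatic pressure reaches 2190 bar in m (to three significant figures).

h = P/(ρg) = 2190 bar / (2742 kg/m³ × 9.8 m/s²) = 2.190×10^8 Pa / 26872 Pa/m = 8149.9 m

8150 m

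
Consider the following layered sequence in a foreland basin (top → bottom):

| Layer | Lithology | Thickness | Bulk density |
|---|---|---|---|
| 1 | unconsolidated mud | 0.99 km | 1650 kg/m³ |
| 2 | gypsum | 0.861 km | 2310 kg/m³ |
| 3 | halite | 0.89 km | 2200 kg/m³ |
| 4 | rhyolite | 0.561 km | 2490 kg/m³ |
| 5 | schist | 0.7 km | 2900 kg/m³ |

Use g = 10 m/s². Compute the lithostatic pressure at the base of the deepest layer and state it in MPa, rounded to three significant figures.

90.1 MPa

unconsolidated mud: 1650 kg/m³ × 10 m/s² × 990 m = 1.633×10^7 Pa = 16.34 MPa
gypsum: 2310 kg/m³ × 10 m/s² × 861 m = 1.989×10^7 Pa = 19.89 MPa
halite: 2200 kg/m³ × 10 m/s² × 890 m = 1.958×10^7 Pa = 19.58 MPa
rhyolite: 2490 kg/m³ × 10 m/s² × 561 m = 1.397×10^7 Pa = 13.97 MPa
schist: 2900 kg/m³ × 10 m/s² × 700 m = 2.030×10^7 Pa = 20.30 MPa
Total = 16.34 + 19.89 + 19.58 + 13.97 + 20.30 = 90.073 MPa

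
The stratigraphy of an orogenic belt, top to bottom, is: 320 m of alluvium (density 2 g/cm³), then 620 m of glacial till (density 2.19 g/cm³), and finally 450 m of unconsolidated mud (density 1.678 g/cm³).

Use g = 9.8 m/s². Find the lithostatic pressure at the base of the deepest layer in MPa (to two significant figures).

27 MPa

alluvium: 2000 kg/m³ × 9.8 m/s² × 320 m = 6.272×10^6 Pa = 6.272 MPa
glacial till: 2190 kg/m³ × 9.8 m/s² × 620 m = 1.331×10^7 Pa = 13.31 MPa
unconsolidated mud: 1678 kg/m³ × 9.8 m/s² × 450 m = 7.400×10^6 Pa = 7.400 MPa
Total = 6.272 + 13.31 + 7.400 = 26.978 MPa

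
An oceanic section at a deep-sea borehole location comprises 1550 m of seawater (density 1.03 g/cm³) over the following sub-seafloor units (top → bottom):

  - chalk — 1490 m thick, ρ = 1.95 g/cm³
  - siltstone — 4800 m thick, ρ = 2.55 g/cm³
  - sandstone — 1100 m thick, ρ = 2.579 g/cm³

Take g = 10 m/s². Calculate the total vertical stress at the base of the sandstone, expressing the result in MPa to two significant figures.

200 MPa

seawater: 1030 kg/m³ × 10 m/s² × 1550 m = 1.597×10^7 Pa = 15.96 MPa
chalk: 1950 kg/m³ × 10 m/s² × 1490 m = 2.905×10^7 Pa = 29.05 MPa
siltstone: 2550 kg/m³ × 10 m/s² × 4800 m = 1.224×10^8 Pa = 122.4 MPa
sandstone: 2579 kg/m³ × 10 m/s² × 1100 m = 2.837×10^7 Pa = 28.37 MPa
Total = 15.96 + 29.05 + 122.4 + 28.37 = 195.79 MPa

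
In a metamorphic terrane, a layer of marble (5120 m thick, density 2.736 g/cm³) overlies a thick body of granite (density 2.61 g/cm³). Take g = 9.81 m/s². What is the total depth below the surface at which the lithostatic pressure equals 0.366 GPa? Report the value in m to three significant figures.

Pressure at base of upper layers: 2736×9.81×5120 = 1.374×10^8 Pa = 0.1374 GPa
Remaining pressure to be supplied by granite: 3.660×10^8 − 1.374×10^8 = 2.286×10^8 Pa
Additional depth in granite = 2.286×10^8 Pa / (2610 kg/m³ × 9.81 m/s²) = 8927.4 m
Total depth = 5120 m + 8927.4 m = 14047 m

14000 m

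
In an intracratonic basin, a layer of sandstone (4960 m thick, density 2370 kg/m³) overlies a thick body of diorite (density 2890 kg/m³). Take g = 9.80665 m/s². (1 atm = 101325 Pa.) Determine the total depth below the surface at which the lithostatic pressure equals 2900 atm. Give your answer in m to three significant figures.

Pressure at base of upper layers: 2370×9.80665×4960 = 1.153×10^8 Pa = 1138 atm
Remaining pressure to be supplied by diorite: 2.938×10^8 − 1.153×10^8 = 1.786×10^8 Pa
Additional depth in diorite = 1.786×10^8 Pa / (2890 kg/m³ × 9.80665 m/s²) = 6300.5 m
Total depth = 4960 m + 6300.5 m = 11260 m

11300 m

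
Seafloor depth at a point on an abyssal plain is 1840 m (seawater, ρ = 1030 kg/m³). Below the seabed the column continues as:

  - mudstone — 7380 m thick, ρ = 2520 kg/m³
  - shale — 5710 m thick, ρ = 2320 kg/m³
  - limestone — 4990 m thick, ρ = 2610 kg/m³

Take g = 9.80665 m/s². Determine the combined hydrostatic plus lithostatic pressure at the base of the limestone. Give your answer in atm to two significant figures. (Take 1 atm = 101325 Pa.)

4500 atm

seawater: 1030 kg/m³ × 9.80665 m/s² × 1840 m = 1.859×10^7 Pa = 183.4 atm
mudstone: 2520 kg/m³ × 9.80665 m/s² × 7380 m = 1.824×10^8 Pa = 1800 atm
shale: 2320 kg/m³ × 9.80665 m/s² × 5710 m = 1.299×10^8 Pa = 1282 atm
limestone: 2610 kg/m³ × 9.80665 m/s² × 4990 m = 1.277×10^8 Pa = 1261 atm
Total = 183.4 + 1800 + 1282 + 1261 = 4526.0 atm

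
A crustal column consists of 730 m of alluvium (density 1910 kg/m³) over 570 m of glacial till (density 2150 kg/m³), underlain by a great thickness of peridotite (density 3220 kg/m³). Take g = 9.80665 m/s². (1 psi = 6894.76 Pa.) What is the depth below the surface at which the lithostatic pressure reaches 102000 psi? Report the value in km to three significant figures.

Pressure at base of upper layers: 1910×9.80665×730 + 2150×9.80665×570 = 2.569×10^7 Pa = 3726 psi
Remaining pressure to be supplied by peridotite: 7.033×10^8 − 2.569×10^7 = 6.776×10^8 Pa
Additional depth in peridotite = 6.776×10^8 Pa / (3220 kg/m³ × 9.80665 m/s²) = 21458 m
Total depth = 1300 m + 21458 m = 22758 m
= 22.758 km

22.8 km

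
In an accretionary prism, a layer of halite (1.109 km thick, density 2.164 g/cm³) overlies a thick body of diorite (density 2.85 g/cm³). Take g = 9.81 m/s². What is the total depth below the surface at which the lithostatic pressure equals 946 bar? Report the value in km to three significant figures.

Pressure at base of upper layers: 2164×9.81×1109 = 2.354×10^7 Pa = 235.4 bar
Remaining pressure to be supplied by diorite: 9.460×10^7 − 2.354×10^7 = 7.106×10^7 Pa
Additional depth in diorite = 7.106×10^7 Pa / (2850 kg/m³ × 9.81 m/s²) = 2541.5 m
Total depth = 1109 m + 2541.5 m = 3650.5 m
= 3.6505 km

3.65 km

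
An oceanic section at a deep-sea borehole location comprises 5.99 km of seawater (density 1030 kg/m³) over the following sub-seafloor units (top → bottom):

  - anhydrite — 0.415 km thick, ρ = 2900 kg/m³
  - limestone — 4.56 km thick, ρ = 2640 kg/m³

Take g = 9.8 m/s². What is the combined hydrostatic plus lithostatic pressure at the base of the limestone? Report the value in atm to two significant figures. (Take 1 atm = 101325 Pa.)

seawater: 1030 kg/m³ × 9.8 m/s² × 5990 m = 6.046×10^7 Pa = 596.7 atm
anhydrite: 2900 kg/m³ × 9.8 m/s² × 415 m = 1.179×10^7 Pa = 116.4 atm
limestone: 2640 kg/m³ × 9.8 m/s² × 4560 m = 1.180×10^8 Pa = 1164 atm
Total = 596.7 + 116.4 + 1164 = 1877.5 atm

1900 atm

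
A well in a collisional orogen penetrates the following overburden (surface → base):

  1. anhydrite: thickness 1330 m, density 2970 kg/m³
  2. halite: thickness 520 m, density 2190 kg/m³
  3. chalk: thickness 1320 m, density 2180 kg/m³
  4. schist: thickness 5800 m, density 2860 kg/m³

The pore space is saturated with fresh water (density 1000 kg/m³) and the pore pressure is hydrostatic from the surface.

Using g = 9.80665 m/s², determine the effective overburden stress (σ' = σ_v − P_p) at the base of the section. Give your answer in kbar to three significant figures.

1.53 kbar

Overburden (lithostatic) stress σ_v:
anhydrite: 2970 kg/m³ × 9.80665 m/s² × 1330 m = 3.874×10^7 Pa = 38.74 MPa
halite: 2190 kg/m³ × 9.80665 m/s² × 520 m = 1.117×10^7 Pa = 11.17 MPa
chalk: 2180 kg/m³ × 9.80665 m/s² × 1320 m = 2.822×10^7 Pa = 28.22 MPa
schist: 2860 kg/m³ × 9.80665 m/s² × 5800 m = 1.627×10^8 Pa = 162.7 MPa
Total = 38.74 + 11.17 + 28.22 + 162.7 = 240.80 MPa
Pore pressure P_p = 1000 kg/m³ × 9.80665 m/s² × 8970 m = 8.797×10^7 Pa = 87.97 MPa
Effective stress σ' = σ_v − P_p = 240.8 − 87.97 = 152.83 MPa = 1.5283 kbar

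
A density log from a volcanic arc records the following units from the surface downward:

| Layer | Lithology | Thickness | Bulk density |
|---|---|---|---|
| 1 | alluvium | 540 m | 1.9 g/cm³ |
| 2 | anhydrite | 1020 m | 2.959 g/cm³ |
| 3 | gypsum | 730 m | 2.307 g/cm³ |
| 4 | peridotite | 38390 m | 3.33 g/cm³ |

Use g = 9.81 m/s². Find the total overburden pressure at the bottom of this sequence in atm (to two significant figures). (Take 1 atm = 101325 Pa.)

alluvium: 1900 kg/m³ × 9.81 m/s² × 540 m = 1.007×10^7 Pa = 99.33 atm
anhydrite: 2959 kg/m³ × 9.81 m/s² × 1020 m = 2.961×10^7 Pa = 292.2 atm
gypsum: 2307 kg/m³ × 9.81 m/s² × 730 m = 1.652×10^7 Pa = 163.1 atm
peridotite: 3330 kg/m³ × 9.81 m/s² × 38390 m = 1.254×10^9 Pa = 12377 atm
Total = 99.33 + 292.2 + 163.1 + 12377 = 12932 atm

13000 atm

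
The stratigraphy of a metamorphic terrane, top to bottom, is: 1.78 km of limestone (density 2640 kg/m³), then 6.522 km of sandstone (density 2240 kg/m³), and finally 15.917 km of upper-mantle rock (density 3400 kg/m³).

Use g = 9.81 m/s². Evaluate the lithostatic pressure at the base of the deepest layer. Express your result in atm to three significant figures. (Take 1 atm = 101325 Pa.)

7110 atm

limestone: 2640 kg/m³ × 9.81 m/s² × 1780 m = 4.610×10^7 Pa = 455.0 atm
sandstone: 2240 kg/m³ × 9.81 m/s² × 6522 m = 1.433×10^8 Pa = 1414 atm
upper-mantle rock: 3400 kg/m³ × 9.81 m/s² × 15917 m = 5.309×10^8 Pa = 5240 atm
Total = 455.0 + 1414 + 5240 = 7108.9 atm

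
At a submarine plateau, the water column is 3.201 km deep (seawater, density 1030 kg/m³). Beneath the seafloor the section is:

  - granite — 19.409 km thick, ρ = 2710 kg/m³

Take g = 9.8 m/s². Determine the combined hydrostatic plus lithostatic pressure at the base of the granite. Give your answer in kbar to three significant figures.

seawater: 1030 kg/m³ × 9.8 m/s² × 3201 m = 3.231×10^7 Pa = 0.3231 kbar
granite: 2710 kg/m³ × 9.8 m/s² × 19409 m = 5.155×10^8 Pa = 5.155 kbar
Total = 0.3231 + 5.155 = 5.4778 kbar

5.48 kbar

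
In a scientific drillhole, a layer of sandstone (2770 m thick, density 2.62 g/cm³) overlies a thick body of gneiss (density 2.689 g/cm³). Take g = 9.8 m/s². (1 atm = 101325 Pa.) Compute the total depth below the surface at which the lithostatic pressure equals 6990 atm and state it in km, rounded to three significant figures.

26.9 km

Pressure at base of upper layers: 2620×9.8×2770 = 7.112×10^7 Pa = 701.9 atm
Remaining pressure to be supplied by gneiss: 7.083×10^8 − 7.112×10^7 = 6.371×10^8 Pa
Additional depth in gneiss = 6.371×10^8 Pa / (2689 kg/m³ × 9.8 m/s²) = 24178 m
Total depth = 2770 m + 24178 m = 26948 m
= 26.948 km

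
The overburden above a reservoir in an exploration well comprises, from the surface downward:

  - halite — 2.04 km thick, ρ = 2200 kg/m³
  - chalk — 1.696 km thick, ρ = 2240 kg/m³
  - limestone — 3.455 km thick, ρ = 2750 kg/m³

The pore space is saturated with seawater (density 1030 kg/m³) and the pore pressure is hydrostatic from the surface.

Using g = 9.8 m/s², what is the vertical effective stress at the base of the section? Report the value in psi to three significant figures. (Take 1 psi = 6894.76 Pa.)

14800 psi

Overburden (lithostatic) stress σ_v:
halite: 2200 kg/m³ × 9.8 m/s² × 2040 m = 4.398×10^7 Pa = 43.98 MPa
chalk: 2240 kg/m³ × 9.8 m/s² × 1696 m = 3.723×10^7 Pa = 37.23 MPa
limestone: 2750 kg/m³ × 9.8 m/s² × 3455 m = 9.311×10^7 Pa = 93.11 MPa
Total = 43.98 + 37.23 + 93.11 = 174.33 MPa
Pore pressure P_p = 1030 kg/m³ × 9.8 m/s² × 7191 m = 7.259×10^7 Pa = 72.59 MPa
Effective stress σ' = σ_v − P_p = 174.3 − 72.59 = 101.74 MPa = 14756 psi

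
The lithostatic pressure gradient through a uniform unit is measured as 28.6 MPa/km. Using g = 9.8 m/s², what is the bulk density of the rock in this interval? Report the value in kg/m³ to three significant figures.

2920 kg/m³

ρ = (dP/dz)/g = 28.6 MPa/km / 9.8 m/s² = 28600 Pa/m / 9.8 m/s² = 2918.4 kg/m³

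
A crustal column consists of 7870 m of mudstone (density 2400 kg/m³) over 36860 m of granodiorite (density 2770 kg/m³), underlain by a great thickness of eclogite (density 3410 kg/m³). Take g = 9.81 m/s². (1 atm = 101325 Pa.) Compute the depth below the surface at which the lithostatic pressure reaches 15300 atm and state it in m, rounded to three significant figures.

Pressure at base of upper layers: 2400×9.81×7870 + 2770×9.81×36860 = 1.187×10^9 Pa = 11714 atm
Remaining pressure to be supplied by eclogite: 1.550×10^9 − 1.187×10^9 = 3.634×10^8 Pa
Additional depth in eclogite = 3.634×10^8 Pa / (3410 kg/m³ × 9.81 m/s²) = 10862 m
Total depth = 44730 m + 10862 m = 55592 m

55600 m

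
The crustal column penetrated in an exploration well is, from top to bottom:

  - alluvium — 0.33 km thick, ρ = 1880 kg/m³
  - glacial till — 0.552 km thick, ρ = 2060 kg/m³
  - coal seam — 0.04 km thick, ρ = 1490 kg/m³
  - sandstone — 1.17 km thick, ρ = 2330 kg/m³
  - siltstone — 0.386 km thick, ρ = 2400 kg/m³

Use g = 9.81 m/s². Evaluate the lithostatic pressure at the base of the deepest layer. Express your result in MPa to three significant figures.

53.7 MPa

alluvium: 1880 kg/m³ × 9.81 m/s² × 330 m = 6.086×10^6 Pa = 6.086 MPa
glacial till: 2060 kg/m³ × 9.81 m/s² × 552 m = 1.116×10^7 Pa = 11.16 MPa
coal seam: 1490 kg/m³ × 9.81 m/s² × 40 m = 5.847×10^5 Pa = 0.5847 MPa
sandstone: 2330 kg/m³ × 9.81 m/s² × 1170 m = 2.674×10^7 Pa = 26.74 MPa
siltstone: 2400 kg/m³ × 9.81 m/s² × 386 m = 9.088×10^6 Pa = 9.088 MPa
Total = 6.086 + 11.16 + 0.5847 + 26.74 + 9.088 = 53.657 MPa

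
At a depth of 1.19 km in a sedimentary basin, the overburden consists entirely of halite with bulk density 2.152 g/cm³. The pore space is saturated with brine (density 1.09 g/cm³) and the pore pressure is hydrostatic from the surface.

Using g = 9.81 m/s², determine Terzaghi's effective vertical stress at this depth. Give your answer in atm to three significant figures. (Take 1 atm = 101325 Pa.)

122 atm

Overburden (lithostatic) stress σ_v:
halite: 2152 kg/m³ × 9.81 m/s² × 1190 m = 2.512×10^7 Pa = 25.12 MPa
Pore pressure P_p = 1090 kg/m³ × 9.81 m/s² × 1190 m = 1.272×10^7 Pa = 12.72 MPa
Effective stress σ' = σ_v − P_p = 25.12 − 12.72 = 12.398 MPa = 122.36 atm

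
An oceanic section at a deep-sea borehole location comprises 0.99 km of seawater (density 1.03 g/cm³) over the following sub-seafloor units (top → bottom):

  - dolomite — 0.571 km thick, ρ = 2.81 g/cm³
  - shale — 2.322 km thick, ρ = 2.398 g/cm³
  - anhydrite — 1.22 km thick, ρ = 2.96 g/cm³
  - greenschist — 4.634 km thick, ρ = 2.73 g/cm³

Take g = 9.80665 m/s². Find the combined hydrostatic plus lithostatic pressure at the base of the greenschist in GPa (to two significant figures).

0.24 GPa

seawater: 1030 kg/m³ × 9.80665 m/s² × 990 m = 10.000×10^6 Pa = 10.000×10^-3 GPa
dolomite: 2810 kg/m³ × 9.80665 m/s² × 571 m = 1.573×10^7 Pa = 0.01573 GPa
shale: 2398 kg/m³ × 9.80665 m/s² × 2322 m = 5.460×10^7 Pa = 0.05460 GPa
anhydrite: 2960 kg/m³ × 9.80665 m/s² × 1220 m = 3.541×10^7 Pa = 0.03541 GPa
greenschist: 2730 kg/m³ × 9.80665 m/s² × 4634 m = 1.241×10^8 Pa = 0.1241 GPa
Total = 10.000×10^-3 + 0.01573 + 0.05460 + 0.03541 + 0.1241 = 0.23982 GPa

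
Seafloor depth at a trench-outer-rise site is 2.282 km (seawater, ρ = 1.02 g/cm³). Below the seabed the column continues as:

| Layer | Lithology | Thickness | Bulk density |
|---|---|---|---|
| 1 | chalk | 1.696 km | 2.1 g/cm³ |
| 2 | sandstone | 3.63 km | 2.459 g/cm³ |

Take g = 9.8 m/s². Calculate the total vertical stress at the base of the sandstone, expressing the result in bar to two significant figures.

seawater: 1020 kg/m³ × 9.8 m/s² × 2282 m = 2.281×10^7 Pa = 228.1 bar
chalk: 2100 kg/m³ × 9.8 m/s² × 1696 m = 3.490×10^7 Pa = 349.0 bar
sandstone: 2459 kg/m³ × 9.8 m/s² × 3630 m = 8.748×10^7 Pa = 874.8 bar
Total = 228.1 + 349.0 + 874.8 = 1451.9 bar

1500 bar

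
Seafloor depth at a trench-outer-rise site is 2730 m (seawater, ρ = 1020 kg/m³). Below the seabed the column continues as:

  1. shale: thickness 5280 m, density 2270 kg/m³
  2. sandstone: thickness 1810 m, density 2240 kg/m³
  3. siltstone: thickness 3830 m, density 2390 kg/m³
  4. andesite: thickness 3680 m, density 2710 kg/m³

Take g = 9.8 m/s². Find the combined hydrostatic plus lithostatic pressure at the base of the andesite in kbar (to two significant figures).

seawater: 1020 kg/m³ × 9.8 m/s² × 2730 m = 2.729×10^7 Pa = 0.2729 kbar
shale: 2270 kg/m³ × 9.8 m/s² × 5280 m = 1.175×10^8 Pa = 1.175 kbar
sandstone: 2240 kg/m³ × 9.8 m/s² × 1810 m = 3.973×10^7 Pa = 0.3973 kbar
siltstone: 2390 kg/m³ × 9.8 m/s² × 3830 m = 8.971×10^7 Pa = 0.8971 kbar
andesite: 2710 kg/m³ × 9.8 m/s² × 3680 m = 9.773×10^7 Pa = 0.9773 kbar
Total = 0.2729 + 1.175 + 0.3973 + 0.8971 + 0.9773 = 3.7192 kbar

3.7 kbar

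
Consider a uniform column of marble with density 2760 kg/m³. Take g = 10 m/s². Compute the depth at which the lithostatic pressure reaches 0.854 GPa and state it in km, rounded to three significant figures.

h = P/(ρg) = 0.854 GPa / (2760 kg/m³ × 10 m/s²) = 8.540×10^8 Pa / 27600 Pa/m = 30942 m
= 30.942 km

30.9 km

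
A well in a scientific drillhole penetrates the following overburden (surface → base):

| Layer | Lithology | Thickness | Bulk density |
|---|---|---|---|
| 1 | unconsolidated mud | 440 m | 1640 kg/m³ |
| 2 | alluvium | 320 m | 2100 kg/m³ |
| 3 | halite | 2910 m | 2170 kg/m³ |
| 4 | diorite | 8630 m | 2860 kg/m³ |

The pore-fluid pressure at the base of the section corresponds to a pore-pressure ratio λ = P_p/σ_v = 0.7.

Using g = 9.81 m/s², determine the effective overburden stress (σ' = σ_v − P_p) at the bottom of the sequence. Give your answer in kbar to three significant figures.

0.953 kbar

Overburden (lithostatic) stress σ_v:
unconsolidated mud: 1640 kg/m³ × 9.81 m/s² × 440 m = 7.079×10^6 Pa = 7.079 MPa
alluvium: 2100 kg/m³ × 9.81 m/s² × 320 m = 6.592×10^6 Pa = 6.592 MPa
halite: 2170 kg/m³ × 9.81 m/s² × 2910 m = 6.195×10^7 Pa = 61.95 MPa
diorite: 2860 kg/m³ × 9.81 m/s² × 8630 m = 2.421×10^8 Pa = 242.1 MPa
Total = 7.079 + 6.592 + 61.95 + 242.1 = 317.75 MPa
Pore pressure P_p = λ·σ_v = 0.7 × 317.7 MPa = 222.4 MPa
Effective stress σ' = σ_v − P_p = 317.7 − 222.4 = 95.324 MPa = 0.95324 kbar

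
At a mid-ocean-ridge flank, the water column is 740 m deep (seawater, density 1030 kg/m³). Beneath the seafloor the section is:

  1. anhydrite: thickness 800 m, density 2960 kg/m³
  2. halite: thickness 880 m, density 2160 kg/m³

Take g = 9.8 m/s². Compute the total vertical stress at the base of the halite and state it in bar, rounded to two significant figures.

490 bar

seawater: 1030 kg/m³ × 9.8 m/s² × 740 m = 7.470×10^6 Pa = 74.70 bar
anhydrite: 2960 kg/m³ × 9.8 m/s² × 800 m = 2.321×10^7 Pa = 232.1 bar
halite: 2160 kg/m³ × 9.8 m/s² × 880 m = 1.863×10^7 Pa = 186.3 bar
Total = 74.70 + 232.1 + 186.3 = 493.04 bar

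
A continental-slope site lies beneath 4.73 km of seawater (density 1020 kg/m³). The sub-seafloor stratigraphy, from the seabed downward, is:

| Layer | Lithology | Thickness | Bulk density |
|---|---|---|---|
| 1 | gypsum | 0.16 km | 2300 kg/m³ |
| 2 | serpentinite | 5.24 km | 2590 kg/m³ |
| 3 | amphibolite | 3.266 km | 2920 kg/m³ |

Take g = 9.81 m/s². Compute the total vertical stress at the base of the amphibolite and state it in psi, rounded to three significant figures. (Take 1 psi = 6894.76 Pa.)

40300 psi

seawater: 1020 kg/m³ × 9.81 m/s² × 4730 m = 4.733×10^7 Pa = 6865 psi
gypsum: 2300 kg/m³ × 9.81 m/s² × 160 m = 3.610×10^6 Pa = 523.6 psi
serpentinite: 2590 kg/m³ × 9.81 m/s² × 5240 m = 1.331×10^8 Pa = 19310 psi
amphibolite: 2920 kg/m³ × 9.81 m/s² × 3266 m = 9.356×10^7 Pa = 13569 psi
Total = 6865 + 523.6 + 19310 + 13569 = 40267 psi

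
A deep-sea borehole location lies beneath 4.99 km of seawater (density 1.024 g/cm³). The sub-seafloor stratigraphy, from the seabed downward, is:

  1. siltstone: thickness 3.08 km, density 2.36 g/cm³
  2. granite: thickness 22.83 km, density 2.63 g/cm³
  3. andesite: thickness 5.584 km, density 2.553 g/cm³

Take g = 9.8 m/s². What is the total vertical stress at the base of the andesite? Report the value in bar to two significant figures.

seawater: 1024 kg/m³ × 9.8 m/s² × 4990 m = 5.008×10^7 Pa = 500.8 bar
siltstone: 2360 kg/m³ × 9.8 m/s² × 3080 m = 7.123×10^7 Pa = 712.3 bar
granite: 2630 kg/m³ × 9.8 m/s² × 22830 m = 5.884×10^8 Pa = 5884 bar
andesite: 2553 kg/m³ × 9.8 m/s² × 5584 m = 1.397×10^8 Pa = 1397 bar
Total = 500.8 + 712.3 + 5884 + 1397 = 8494.4 bar

8500 bar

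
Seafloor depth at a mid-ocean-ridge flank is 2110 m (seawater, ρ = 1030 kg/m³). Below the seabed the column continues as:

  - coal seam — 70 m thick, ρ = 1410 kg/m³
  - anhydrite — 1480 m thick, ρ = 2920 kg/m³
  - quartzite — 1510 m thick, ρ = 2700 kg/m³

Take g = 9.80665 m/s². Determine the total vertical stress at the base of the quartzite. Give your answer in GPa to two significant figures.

seawater: 1030 kg/m³ × 9.80665 m/s² × 2110 m = 2.131×10^7 Pa = 0.02131 GPa
coal seam: 1410 kg/m³ × 9.80665 m/s² × 70 m = 9.679×10^5 Pa = 9.679×10^-4 GPa
anhydrite: 2920 kg/m³ × 9.80665 m/s² × 1480 m = 4.238×10^7 Pa = 0.04238 GPa
quartzite: 2700 kg/m³ × 9.80665 m/s² × 1510 m = 3.998×10^7 Pa = 0.03998 GPa
Total = 0.02131 + 9.679×10^-4 + 0.04238 + 0.03998 = 0.10464 GPa

0.10 GPa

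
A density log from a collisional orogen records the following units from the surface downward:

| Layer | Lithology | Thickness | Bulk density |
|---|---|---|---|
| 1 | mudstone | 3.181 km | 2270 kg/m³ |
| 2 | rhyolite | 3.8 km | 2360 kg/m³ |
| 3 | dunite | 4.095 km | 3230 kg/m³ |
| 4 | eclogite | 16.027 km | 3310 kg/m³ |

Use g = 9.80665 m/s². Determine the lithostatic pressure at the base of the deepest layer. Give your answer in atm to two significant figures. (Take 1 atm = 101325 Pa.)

mudstone: 2270 kg/m³ × 9.80665 m/s² × 3181 m = 7.081×10^7 Pa = 698.9 atm
rhyolite: 2360 kg/m³ × 9.80665 m/s² × 3800 m = 8.795×10^7 Pa = 868.0 atm
dunite: 3230 kg/m³ × 9.80665 m/s² × 4095 m = 1.297×10^8 Pa = 1280 atm
eclogite: 3310 kg/m³ × 9.80665 m/s² × 16027 m = 5.202×10^8 Pa = 5134 atm
Total = 698.9 + 868.0 + 1280 + 5134 = 7981.3 atm

8000 atm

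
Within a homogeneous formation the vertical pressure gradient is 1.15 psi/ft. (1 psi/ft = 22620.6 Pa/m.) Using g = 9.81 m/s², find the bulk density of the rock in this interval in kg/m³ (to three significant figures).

ρ = (dP/dz)/g = 1.15 psi/ft / 9.81 m/s² = 26014 Pa/m / 9.81 m/s² = 2651.8 kg/m³

2650 kg/m³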